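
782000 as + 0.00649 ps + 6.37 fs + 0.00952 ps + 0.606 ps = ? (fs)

In fs:
  782000 as = 782000e-3 fs = 782
  0.00649 ps = 0.00649e3 fs = 6.49
  6.37 fs → 6.37
  0.00952 ps = 0.00952e3 fs = 9.52
  0.606 ps = 0.606e3 fs = 606
Sum: 782 + 6.49 + 6.37 + 9.52 + 606 = 1410.38

1410.38 fs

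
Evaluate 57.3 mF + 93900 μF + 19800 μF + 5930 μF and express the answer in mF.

176.93 mF

In mF:
  57.3 mF → 57.3
  93900 μF = 93900 × 10⁻³ mF = 93.9
  19800 μF = 19800 × 10⁻³ mF = 19.8
  5930 μF = 5930 × 10⁻³ mF = 5.93
Sum: 57.3 + 93.9 + 19.8 + 5.93 = 176.93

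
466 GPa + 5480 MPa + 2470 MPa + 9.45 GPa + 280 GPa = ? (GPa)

763.4 GPa

In GPa:
  466 GPa → 466
  5480 MPa = 5480 × 10⁻³ GPa = 5.48
  2470 MPa = 2470 × 10⁻³ GPa = 2.47
  9.45 GPa → 9.45
  280 GPa → 280
Sum: 466 + 5.48 + 2.47 + 9.45 + 280 = 763.4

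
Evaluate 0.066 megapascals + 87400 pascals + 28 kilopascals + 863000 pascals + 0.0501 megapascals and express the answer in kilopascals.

1094.5 kilopascals

In kilopascals:
  0.066 megapascals = 0.066 × 10³ kilopascals = 66
  87400 pascals = 87400 × 10⁻³ kilopascals = 87.4
  28 kilopascals → 28
  863000 pascals = 863000 × 10⁻³ kilopascals = 863
  0.0501 megapascals = 0.0501 × 10³ kilopascals = 50.1
Sum: 66 + 87.4 + 28 + 863 + 50.1 = 1094.5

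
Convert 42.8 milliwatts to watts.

milli = 10^-3, (no prefix) = 10^0; factor is 10^-3.
42.8 × 10^-3 = 0.0428

0.0428 watts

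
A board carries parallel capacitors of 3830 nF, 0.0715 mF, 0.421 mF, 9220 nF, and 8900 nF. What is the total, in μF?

514.45 μF

In μF:
  3830 nF = 3830e-3 μF = 3.83
  0.0715 mF = 0.0715e3 μF = 71.5
  0.421 mF = 0.421e3 μF = 421
  9220 nF = 9220e-3 μF = 9.22
  8900 nF = 8900e-3 μF = 8.9
Sum: 3.83 + 71.5 + 421 + 9.22 + 8.9 = 514.45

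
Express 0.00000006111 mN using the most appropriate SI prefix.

61.11 pN

= 61.11e-12 N; 1e-12 is pico.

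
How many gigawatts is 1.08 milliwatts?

0.00000000000108 gigawatts

milli = 10^-3, giga = 10^9; factor is 10^-12.
1.08 × 10^-12 = 0.00000000000108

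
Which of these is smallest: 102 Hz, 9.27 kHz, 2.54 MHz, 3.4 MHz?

102 Hz

102 Hz = 102 Hz
9.27 kHz = 9270 Hz
2.54 MHz = 2540000 Hz
3.4 MHz = 3400000 Hz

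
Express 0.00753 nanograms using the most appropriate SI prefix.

7.53 picograms

= 7.53 × 10^-12 grams; 10^-12 is pico.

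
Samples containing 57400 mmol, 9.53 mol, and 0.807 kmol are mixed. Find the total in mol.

In mol:
  57400 mmol = 57400 × 10^-3 mol = 57.4
  9.53 mol → 9.53
  0.807 kmol = 0.807 × 10^3 mol = 807
Sum: 57.4 + 9.53 + 807 = 873.93

873.93 mol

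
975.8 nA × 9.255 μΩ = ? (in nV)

0.009031029 nV

975.8 × 10⁻⁹ × 9.255 × 10⁻⁶ = 9031.029 × 10⁻¹⁵ V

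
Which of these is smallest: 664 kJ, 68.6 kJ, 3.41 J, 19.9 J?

3.41 J

664 kJ = 664000 J
68.6 kJ = 68600 J
3.41 J = 3.41 J
19.9 J = 19.9 J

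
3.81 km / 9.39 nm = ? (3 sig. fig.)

406000000000

(3.81 × 10^3) / (9.39 × 10^-9) = 0.4058 × 10^12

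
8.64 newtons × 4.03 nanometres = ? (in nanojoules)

8.64 × 4.03 × 10⁻⁹ = 34.8192 × 10⁻⁹ J

34.8192 nanojoules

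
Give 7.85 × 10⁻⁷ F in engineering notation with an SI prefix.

785 nF

= 785 × 10⁻⁹ F; 10⁻⁹ is nano.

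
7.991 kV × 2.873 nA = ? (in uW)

7.991 × 10^3 × 2.873 × 10^-9 = 22.958143 × 10^-6 W

22.958143 uW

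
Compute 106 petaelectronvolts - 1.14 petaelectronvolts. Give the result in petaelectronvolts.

In petaelectronvolts:
  106 petaelectronvolts → 106
  1.14 petaelectronvolts → 1.14
Difference: 106 - 1.14 = 104.86

104.86 petaelectronvolts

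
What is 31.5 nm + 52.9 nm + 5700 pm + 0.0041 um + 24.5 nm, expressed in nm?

In nm:
  31.5 nm → 31.5
  52.9 nm → 52.9
  5700 pm = 5700e-3 nm = 5.7
  0.0041 um = 0.0041e3 nm = 4.1
  24.5 nm → 24.5
Sum: 31.5 + 52.9 + 5.7 + 4.1 + 24.5 = 118.7

118.7 nm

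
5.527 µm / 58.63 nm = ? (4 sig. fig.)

(5.527 × 10⁻⁶) / (58.63 × 10⁻⁹) = 0.094269 × 10³

94.27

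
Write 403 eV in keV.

0.403 keV

(no prefix) = 10^0, kilo = 10^3; factor is 10^-3.
403 × 10^-3 = 0.403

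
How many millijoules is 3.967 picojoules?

pico = 10⁻¹², milli = 10⁻³; factor is 10⁻⁹.
3.967 × 10⁻⁹ = 0.000000003967

0.000000003967 millijoules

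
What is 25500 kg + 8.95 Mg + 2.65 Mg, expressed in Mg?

In Mg:
  25500 kg = 25500 × 10⁻³ Mg = 25.5
  8.95 Mg → 8.95
  2.65 Mg → 2.65
Sum: 25.5 + 8.95 + 2.65 = 37.1

37.1 Mg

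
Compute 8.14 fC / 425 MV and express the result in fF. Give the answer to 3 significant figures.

(8.14 × 10^-15) / (425 × 10^6) = 0.019153 × 10^-21 F

0.0000000192 fF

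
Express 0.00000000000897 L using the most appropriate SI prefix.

= 8.97 × 10⁻¹² L; 10⁻¹² is pico.

8.97 pL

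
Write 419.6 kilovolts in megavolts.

kilo = 10³, mega = 10⁶; factor is 10⁻³.
419.6 × 10⁻³ = 0.4196

0.4196 megavolts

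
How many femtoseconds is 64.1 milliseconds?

64100000000000 femtoseconds

milli = 10⁻³, femto = 10⁻¹⁵; factor is 10¹².
64.1 × 10¹² = 64100000000000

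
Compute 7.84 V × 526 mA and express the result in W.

7.84 × 526 × 10^-3 = 4123.84 × 10^-3 W

4.12384 W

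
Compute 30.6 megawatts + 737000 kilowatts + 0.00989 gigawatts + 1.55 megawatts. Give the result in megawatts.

779.04 megawatts

In megawatts:
  30.6 megawatts → 30.6
  737000 kilowatts = 737000 × 10⁻³ megawatts = 737
  0.00989 gigawatts = 0.00989 × 10³ megawatts = 9.89
  1.55 megawatts → 1.55
Sum: 30.6 + 737 + 9.89 + 1.55 = 779.04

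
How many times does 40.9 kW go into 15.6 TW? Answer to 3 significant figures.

(15.6e12) / (40.9e3) = 0.3814e9

381000000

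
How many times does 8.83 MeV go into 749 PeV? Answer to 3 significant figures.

84800000000

(749 × 10^15) / (8.83 × 10^6) = 84.82 × 10^9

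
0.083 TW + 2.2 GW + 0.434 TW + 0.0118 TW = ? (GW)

531 GW

In GW:
  0.083 TW = 0.083 × 10³ GW = 83
  2.2 GW → 2.2
  0.434 TW = 0.434 × 10³ GW = 434
  0.0118 TW = 0.0118 × 10³ GW = 11.8
Sum: 83 + 2.2 + 434 + 11.8 = 531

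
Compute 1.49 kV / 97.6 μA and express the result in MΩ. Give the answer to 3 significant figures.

(1.49 × 10^3) / (97.6 × 10^-6) = 0.015266 × 10^9 Ω

15.3 MΩ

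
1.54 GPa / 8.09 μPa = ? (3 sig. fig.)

190000000000000

(1.54 × 10^9) / (8.09 × 10^-6) = 0.1904 × 10^15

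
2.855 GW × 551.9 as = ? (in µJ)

1.5756745 µJ

2.855 × 10^9 × 551.9 × 10^-18 = 1575.6745 × 10^-9 J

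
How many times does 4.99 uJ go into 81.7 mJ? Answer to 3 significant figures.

16400

(81.7 × 10^-3) / (4.99 × 10^-6) = 16.37 × 10^3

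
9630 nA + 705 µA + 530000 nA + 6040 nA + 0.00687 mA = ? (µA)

1257.54 µA

In µA:
  9630 nA = 9630e-3 µA = 9.63
  705 µA → 705
  530000 nA = 530000e-3 µA = 530
  6040 nA = 6040e-3 µA = 6.04
  0.00687 mA = 0.00687e3 µA = 6.87
Sum: 9.63 + 705 + 530 + 6.04 + 6.87 = 1257.54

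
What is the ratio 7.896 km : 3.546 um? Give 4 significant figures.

2227000000

(7.896 × 10^3) / (3.546 × 10^-6) = 2.2267 × 10^9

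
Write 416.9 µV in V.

0.0004169 V

micro = 1e-6, (no prefix) = 1e0; factor is 1e-6.
416.9 × 1e-6 = 0.0004169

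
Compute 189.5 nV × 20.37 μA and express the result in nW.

189.5e-9 × 20.37e-6 = 3860.115e-15 W

0.003860115 nW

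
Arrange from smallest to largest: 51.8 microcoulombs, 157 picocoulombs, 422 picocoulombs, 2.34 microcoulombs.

51.8 microcoulombs = 0.0000518 coulombs
157 picocoulombs = 0.000000000157 coulombs
422 picocoulombs = 0.000000000422 coulombs
2.34 microcoulombs = 0.00000234 coulombs

157 picocoulombs < 422 picocoulombs < 2.34 microcoulombs < 51.8 microcoulombs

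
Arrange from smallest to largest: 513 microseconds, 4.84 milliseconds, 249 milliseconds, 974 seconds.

513 microseconds < 4.84 milliseconds < 249 milliseconds < 974 seconds

513 microseconds = 0.000513 seconds
4.84 milliseconds = 0.00484 seconds
249 milliseconds = 0.249 seconds
974 seconds = 974 seconds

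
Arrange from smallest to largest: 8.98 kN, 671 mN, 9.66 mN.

9.66 mN < 671 mN < 8.98 kN

8.98 kN = 8980 N
671 mN = 0.671 N
9.66 mN = 0.00966 N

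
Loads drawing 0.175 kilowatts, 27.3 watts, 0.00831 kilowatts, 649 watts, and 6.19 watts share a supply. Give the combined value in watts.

In watts:
  0.175 kilowatts = 0.175 × 10³ watts = 175
  27.3 watts → 27.3
  0.00831 kilowatts = 0.00831 × 10³ watts = 8.31
  649 watts → 649
  6.19 watts → 6.19
Sum: 175 + 27.3 + 8.31 + 649 + 6.19 = 865.8

865.8 watts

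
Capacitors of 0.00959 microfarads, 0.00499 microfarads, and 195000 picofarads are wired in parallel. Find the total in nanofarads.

In nanofarads:
  0.00959 microfarads = 0.00959 × 10³ nanofarads = 9.59
  0.00499 microfarads = 0.00499 × 10³ nanofarads = 4.99
  195000 picofarads = 195000 × 10⁻³ nanofarads = 195
Sum: 9.59 + 4.99 + 195 = 209.58

209.58 nanofarads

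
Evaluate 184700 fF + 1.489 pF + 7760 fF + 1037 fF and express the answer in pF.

194.986 pF

In pF:
  184700 fF = 184700e-3 pF = 184.7
  1.489 pF → 1.489
  7760 fF = 7760e-3 pF = 7.76
  1037 fF = 1037e-3 pF = 1.037
Sum: 184.7 + 1.489 + 7.76 + 1.037 = 194.986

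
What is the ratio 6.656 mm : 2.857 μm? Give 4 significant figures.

(6.656 × 10^-3) / (2.857 × 10^-6) = 2.3297 × 10^3

2330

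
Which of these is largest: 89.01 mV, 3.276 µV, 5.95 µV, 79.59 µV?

89.01 mV = 0.08901 V
3.276 µV = 0.000003276 V
5.95 µV = 0.00000595 V
79.59 µV = 0.00007959 V

89.01 mV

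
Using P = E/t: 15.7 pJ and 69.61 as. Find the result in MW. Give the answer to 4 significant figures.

0.2255 MW

(15.7 × 10⁻¹²) / (69.61 × 10⁻¹⁸) = 0.225542 × 10⁶ W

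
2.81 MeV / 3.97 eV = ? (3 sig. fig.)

(2.81e6) / (3.97) = 0.7078e6

708000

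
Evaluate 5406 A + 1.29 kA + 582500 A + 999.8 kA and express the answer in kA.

1588.996 kA

In kA:
  5406 A = 5406 × 10⁻³ kA = 5.406
  1.29 kA → 1.29
  582500 A = 582500 × 10⁻³ kA = 582.5
  999.8 kA → 999.8
Sum: 5.406 + 1.29 + 582.5 + 999.8 = 1588.996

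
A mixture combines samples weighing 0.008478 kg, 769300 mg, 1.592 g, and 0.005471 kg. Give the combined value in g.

In g:
  0.008478 kg = 0.008478 × 10^3 g = 8.478
  769300 mg = 769300 × 10^-3 g = 769.3
  1.592 g → 1.592
  0.005471 kg = 0.005471 × 10^3 g = 5.471
Sum: 8.478 + 769.3 + 1.592 + 5.471 = 784.841

784.841 g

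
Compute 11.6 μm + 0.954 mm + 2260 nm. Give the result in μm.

In μm:
  11.6 μm → 11.6
  0.954 mm = 0.954 × 10³ μm = 954
  2260 nm = 2260 × 10⁻³ μm = 2.26
Sum: 11.6 + 954 + 2.26 = 967.86

967.86 μm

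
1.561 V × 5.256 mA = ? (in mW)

8.204616 mW

1.561 × 5.256 × 10⁻³ = 8.204616 × 10⁻³ W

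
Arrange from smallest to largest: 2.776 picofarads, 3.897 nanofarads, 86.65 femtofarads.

86.65 femtofarads < 2.776 picofarads < 3.897 nanofarads

2.776 picofarads = 0.000000000002776 farads
3.897 nanofarads = 0.000000003897 farads
86.65 femtofarads = 0.00000000000008665 farads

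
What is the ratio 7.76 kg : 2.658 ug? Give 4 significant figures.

(7.76 × 10^3) / (2.658 × 10^-6) = 2.9195 × 10^9

2919000000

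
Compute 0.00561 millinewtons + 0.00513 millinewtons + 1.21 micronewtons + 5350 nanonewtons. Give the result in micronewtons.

In micronewtons:
  0.00561 millinewtons = 0.00561e3 micronewtons = 5.61
  0.00513 millinewtons = 0.00513e3 micronewtons = 5.13
  1.21 micronewtons → 1.21
  5350 nanonewtons = 5350e-3 micronewtons = 5.35
Sum: 5.61 + 5.13 + 1.21 + 5.35 = 17.3

17.3 micronewtons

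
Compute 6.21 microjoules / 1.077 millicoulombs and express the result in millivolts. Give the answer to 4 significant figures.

(6.21 × 10⁻⁶) / (1.077 × 10⁻³) = 5.76602 × 10⁻³ V

5.766 millivolts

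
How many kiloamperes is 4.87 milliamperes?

milli = 1e-3, kilo = 1e3; factor is 1e-6.
4.87 × 1e-6 = 0.00000487

0.00000487 kiloamperes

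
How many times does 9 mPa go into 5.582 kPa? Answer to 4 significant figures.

(5.582 × 10^3) / (9 × 10^-3) = 0.62022 × 10^6

620200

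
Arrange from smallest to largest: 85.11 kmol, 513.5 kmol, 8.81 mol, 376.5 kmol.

85.11 kmol = 85110 mol
513.5 kmol = 513500 mol
8.81 mol = 8.81 mol
376.5 kmol = 376500 mol

8.81 mol < 85.11 kmol < 376.5 kmol < 513.5 kmol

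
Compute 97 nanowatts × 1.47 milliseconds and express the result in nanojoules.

0.14259 nanojoules

97 × 10⁻⁹ × 1.47 × 10⁻³ = 142.59 × 10⁻¹² J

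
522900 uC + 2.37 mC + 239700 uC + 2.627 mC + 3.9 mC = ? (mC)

771.497 mC

In mC:
  522900 uC = 522900 × 10⁻³ mC = 522.9
  2.37 mC → 2.37
  239700 uC = 239700 × 10⁻³ mC = 239.7
  2.627 mC → 2.627
  3.9 mC → 3.9
Sum: 522.9 + 2.37 + 239.7 + 2.627 + 3.9 = 771.497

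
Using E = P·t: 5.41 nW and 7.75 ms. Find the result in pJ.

41.9275 pJ

5.41 × 10⁻⁹ × 7.75 × 10⁻³ = 41.9275 × 10⁻¹² J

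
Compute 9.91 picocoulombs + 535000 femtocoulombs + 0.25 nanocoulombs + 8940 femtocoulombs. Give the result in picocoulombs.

In picocoulombs:
  9.91 picocoulombs → 9.91
  535000 femtocoulombs = 535000 × 10^-3 picocoulombs = 535
  0.25 nanocoulombs = 0.25 × 10^3 picocoulombs = 250
  8940 femtocoulombs = 8940 × 10^-3 picocoulombs = 8.94
Sum: 9.91 + 535 + 250 + 8.94 = 803.85

803.85 picocoulombs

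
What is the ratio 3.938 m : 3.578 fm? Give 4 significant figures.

(3.938) / (3.578e-15) = 1.1006e15

1101000000000000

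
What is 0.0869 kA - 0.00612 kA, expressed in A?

In A:
  0.0869 kA = 0.0869 × 10^3 A = 86.9
  0.00612 kA = 0.00612 × 10^3 A = 6.12
Difference: 86.9 - 6.12 = 80.78

80.78 A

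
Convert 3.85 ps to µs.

pico = 1e-12, micro = 1e-6; factor is 1e-6.
3.85 × 1e-6 = 0.00000385

0.00000385 µs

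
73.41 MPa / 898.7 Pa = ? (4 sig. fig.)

81680

(73.41e6) / (898.7) = 0.081685e6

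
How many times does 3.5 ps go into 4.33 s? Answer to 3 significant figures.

1240000000000

(4.33) / (3.5 × 10⁻¹²) = 1.237 × 10¹²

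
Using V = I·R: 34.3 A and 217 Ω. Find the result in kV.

34.3 × 217 = 7443.1 V

7.4431 kV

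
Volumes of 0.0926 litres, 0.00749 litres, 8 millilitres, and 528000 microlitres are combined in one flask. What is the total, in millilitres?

In millilitres:
  0.0926 litres = 0.0926 × 10³ millilitres = 92.6
  0.00749 litres = 0.00749 × 10³ millilitres = 7.49
  8 millilitres → 8
  528000 microlitres = 528000 × 10⁻³ millilitres = 528
Sum: 92.6 + 7.49 + 8 + 528 = 636.09

636.09 millilitres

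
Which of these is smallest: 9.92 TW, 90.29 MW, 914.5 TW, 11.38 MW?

9.92 TW = 9920000000000 W
90.29 MW = 90290000 W
914.5 TW = 914500000000000 W
11.38 MW = 11380000 W

11.38 MW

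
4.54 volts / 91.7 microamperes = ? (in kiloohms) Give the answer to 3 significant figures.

(4.54) / (91.7e-6) = 0.049509e6 Ω

49.5 kiloohms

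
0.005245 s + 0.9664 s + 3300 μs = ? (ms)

In ms:
  0.005245 s = 0.005245 × 10^3 ms = 5.245
  0.9664 s = 0.9664 × 10^3 ms = 966.4
  3300 μs = 3300 × 10^-3 ms = 3.3
Sum: 5.245 + 966.4 + 3.3 = 974.945

974.945 ms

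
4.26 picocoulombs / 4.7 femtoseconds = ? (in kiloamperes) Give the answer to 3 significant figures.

0.906 kiloamperes

(4.26e-12) / (4.7e-15) = 0.90638e3 A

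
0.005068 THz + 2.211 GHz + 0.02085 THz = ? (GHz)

28.129 GHz

In GHz:
  0.005068 THz = 0.005068e3 GHz = 5.068
  2.211 GHz → 2.211
  0.02085 THz = 0.02085e3 GHz = 20.85
Sum: 5.068 + 2.211 + 20.85 = 28.129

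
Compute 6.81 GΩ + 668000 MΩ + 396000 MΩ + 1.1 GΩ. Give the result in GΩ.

1071.91 GΩ

In GΩ:
  6.81 GΩ → 6.81
  668000 MΩ = 668000 × 10⁻³ GΩ = 668
  396000 MΩ = 396000 × 10⁻³ GΩ = 396
  1.1 GΩ → 1.1
Sum: 6.81 + 668 + 396 + 1.1 = 1071.91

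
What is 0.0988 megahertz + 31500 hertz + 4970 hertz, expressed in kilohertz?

In kilohertz:
  0.0988 megahertz = 0.0988e3 kilohertz = 98.8
  31500 hertz = 31500e-3 kilohertz = 31.5
  4970 hertz = 4970e-3 kilohertz = 4.97
Sum: 98.8 + 31.5 + 4.97 = 135.27

135.27 kilohertz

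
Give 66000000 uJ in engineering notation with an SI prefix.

= 66 J; mantissa already in [1, 1000).

66 J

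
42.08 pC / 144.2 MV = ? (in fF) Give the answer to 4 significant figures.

0.0002918 fF

(42.08 × 10⁻¹²) / (144.2 × 10⁶) = 0.291817 × 10⁻¹⁸ F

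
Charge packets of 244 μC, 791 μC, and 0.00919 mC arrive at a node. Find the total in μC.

In μC:
  244 μC → 244
  791 μC → 791
  0.00919 mC = 0.00919 × 10^3 μC = 9.19
Sum: 244 + 791 + 9.19 = 1044.19

1044.19 μC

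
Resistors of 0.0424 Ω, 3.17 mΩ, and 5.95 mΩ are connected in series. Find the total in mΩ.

51.52 mΩ

In mΩ:
  0.0424 Ω = 0.0424 × 10³ mΩ = 42.4
  3.17 mΩ → 3.17
  5.95 mΩ → 5.95
Sum: 42.4 + 3.17 + 5.95 = 51.52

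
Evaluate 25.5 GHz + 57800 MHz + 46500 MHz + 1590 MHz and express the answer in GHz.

131.39 GHz

In GHz:
  25.5 GHz → 25.5
  57800 MHz = 57800 × 10⁻³ GHz = 57.8
  46500 MHz = 46500 × 10⁻³ GHz = 46.5
  1590 MHz = 1590 × 10⁻³ GHz = 1.59
Sum: 25.5 + 57.8 + 46.5 + 1.59 = 131.39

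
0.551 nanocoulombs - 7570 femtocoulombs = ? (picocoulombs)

543.43 picocoulombs

In picocoulombs:
  0.551 nanocoulombs = 0.551 × 10³ picocoulombs = 551
  7570 femtocoulombs = 7570 × 10⁻³ picocoulombs = 7.57
Difference: 551 - 7.57 = 543.43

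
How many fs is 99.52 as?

atto = 10⁻¹⁸, femto = 10⁻¹⁵; factor is 10⁻³.
99.52 × 10⁻³ = 0.09952

0.09952 fs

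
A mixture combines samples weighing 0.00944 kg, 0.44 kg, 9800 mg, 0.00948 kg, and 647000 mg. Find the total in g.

In g:
  0.00944 kg = 0.00944 × 10³ g = 9.44
  0.44 kg = 0.44 × 10³ g = 440
  9800 mg = 9800 × 10⁻³ g = 9.8
  0.00948 kg = 0.00948 × 10³ g = 9.48
  647000 mg = 647000 × 10⁻³ g = 647
Sum: 9.44 + 440 + 9.8 + 9.48 + 647 = 1115.72

1115.72 g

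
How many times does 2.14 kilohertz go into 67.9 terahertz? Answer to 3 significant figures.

(67.9e12) / (2.14e3) = 31.73e9

31700000000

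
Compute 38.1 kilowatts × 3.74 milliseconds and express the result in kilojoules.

0.142494 kilojoules

38.1 × 10^3 × 3.74 × 10^-3 = 142.494 J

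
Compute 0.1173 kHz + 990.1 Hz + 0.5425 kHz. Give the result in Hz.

1649.9 Hz

In Hz:
  0.1173 kHz = 0.1173 × 10^3 Hz = 117.3
  990.1 Hz → 990.1
  0.5425 kHz = 0.5425 × 10^3 Hz = 542.5
Sum: 117.3 + 990.1 + 542.5 = 1649.9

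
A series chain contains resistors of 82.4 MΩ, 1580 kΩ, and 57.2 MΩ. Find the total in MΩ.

141.18 MΩ

In MΩ:
  82.4 MΩ → 82.4
  1580 kΩ = 1580e-3 MΩ = 1.58
  57.2 MΩ → 57.2
Sum: 82.4 + 1.58 + 57.2 = 141.18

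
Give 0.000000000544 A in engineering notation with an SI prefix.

= 544e-12 A; 1e-12 is pico.

544 pA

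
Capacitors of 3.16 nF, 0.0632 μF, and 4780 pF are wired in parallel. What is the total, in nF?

71.14 nF

In nF:
  3.16 nF → 3.16
  0.0632 μF = 0.0632e3 nF = 63.2
  4780 pF = 4780e-3 nF = 4.78
Sum: 3.16 + 63.2 + 4.78 = 71.14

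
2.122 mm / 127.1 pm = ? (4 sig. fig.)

16700000

(2.122 × 10⁻³) / (127.1 × 10⁻¹²) = 0.016696 × 10⁹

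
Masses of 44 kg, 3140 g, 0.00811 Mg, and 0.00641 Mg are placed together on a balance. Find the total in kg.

In kg:
  44 kg → 44
  3140 g = 3140e-3 kg = 3.14
  0.00811 Mg = 0.00811e3 kg = 8.11
  0.00641 Mg = 0.00641e3 kg = 6.41
Sum: 44 + 3.14 + 8.11 + 6.41 = 61.66

61.66 kg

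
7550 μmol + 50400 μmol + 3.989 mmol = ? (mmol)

In mmol:
  7550 μmol = 7550e-3 mmol = 7.55
  50400 μmol = 50400e-3 mmol = 50.4
  3.989 mmol → 3.989
Sum: 7.55 + 50.4 + 3.989 = 61.939

61.939 mmol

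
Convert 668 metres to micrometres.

(no prefix) = 10⁰, micro = 10⁻⁶; factor is 10⁶.
668 × 10⁶ = 668000000

668000000 micrometres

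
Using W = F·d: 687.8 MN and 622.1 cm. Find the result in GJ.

687.8e6 × 622.1e-2 = 427880.38e4 J

4.2788038 GJ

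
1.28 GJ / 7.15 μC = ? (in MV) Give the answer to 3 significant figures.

(1.28 × 10^9) / (7.15 × 10^-6) = 0.17902 × 10^15 V

179000000 MV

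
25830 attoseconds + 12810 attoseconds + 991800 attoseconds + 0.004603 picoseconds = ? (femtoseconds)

1035.043 femtoseconds

In femtoseconds:
  25830 attoseconds = 25830 × 10⁻³ femtoseconds = 25.83
  12810 attoseconds = 12810 × 10⁻³ femtoseconds = 12.81
  991800 attoseconds = 991800 × 10⁻³ femtoseconds = 991.8
  0.004603 picoseconds = 0.004603 × 10³ femtoseconds = 4.603
Sum: 25.83 + 12.81 + 991.8 + 4.603 = 1035.043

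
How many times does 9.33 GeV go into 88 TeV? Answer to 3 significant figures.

9430

(88 × 10^12) / (9.33 × 10^9) = 9.432 × 10^3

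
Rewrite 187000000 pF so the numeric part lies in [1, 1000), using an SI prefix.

187 μF

= 187 × 10^-6 F; 10^-6 is micro.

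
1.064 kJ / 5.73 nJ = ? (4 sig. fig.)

(1.064e3) / (5.73e-9) = 0.18569e12

185700000000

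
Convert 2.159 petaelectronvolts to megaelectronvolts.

2159000000 megaelectronvolts

peta = 10^15, mega = 10^6; factor is 10^9.
2.159 × 10^9 = 2159000000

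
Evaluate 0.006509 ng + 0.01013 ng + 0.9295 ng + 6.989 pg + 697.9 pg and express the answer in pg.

1651.028 pg

In pg:
  0.006509 ng = 0.006509 × 10³ pg = 6.509
  0.01013 ng = 0.01013 × 10³ pg = 10.13
  0.9295 ng = 0.9295 × 10³ pg = 929.5
  6.989 pg → 6.989
  697.9 pg → 697.9
Sum: 6.509 + 10.13 + 929.5 + 6.989 + 697.9 = 1651.028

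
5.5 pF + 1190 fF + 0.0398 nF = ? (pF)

In pF:
  5.5 pF → 5.5
  1190 fF = 1190 × 10^-3 pF = 1.19
  0.0398 nF = 0.0398 × 10^3 pF = 39.8
Sum: 5.5 + 1.19 + 39.8 = 46.49

46.49 pF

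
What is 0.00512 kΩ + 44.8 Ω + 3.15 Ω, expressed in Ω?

In Ω:
  0.00512 kΩ = 0.00512 × 10³ Ω = 5.12
  44.8 Ω → 44.8
  3.15 Ω → 3.15
Sum: 5.12 + 44.8 + 3.15 = 53.07

53.07 Ω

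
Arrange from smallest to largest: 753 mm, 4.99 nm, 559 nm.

753 mm = 0.753 m
4.99 nm = 0.00000000499 m
559 nm = 0.000000559 m

4.99 nm < 559 nm < 753 mm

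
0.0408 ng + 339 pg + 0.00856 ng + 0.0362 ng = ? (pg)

424.56 pg

In pg:
  0.0408 ng = 0.0408 × 10^3 pg = 40.8
  339 pg → 339
  0.00856 ng = 0.00856 × 10^3 pg = 8.56
  0.0362 ng = 0.0362 × 10^3 pg = 36.2
Sum: 40.8 + 339 + 8.56 + 36.2 = 424.56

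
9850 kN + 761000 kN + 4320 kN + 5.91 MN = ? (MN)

781.08 MN

In MN:
  9850 kN = 9850 × 10^-3 MN = 9.85
  761000 kN = 761000 × 10^-3 MN = 761
  4320 kN = 4320 × 10^-3 MN = 4.32
  5.91 MN → 5.91
Sum: 9.85 + 761 + 4.32 + 5.91 = 781.08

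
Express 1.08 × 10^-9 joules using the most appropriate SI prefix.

= 1.08 × 10^-9 joules; 10^-9 is nano.

1.08 nanojoules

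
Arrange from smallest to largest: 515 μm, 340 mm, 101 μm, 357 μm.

515 μm = 0.000515 m
340 mm = 0.34 m
101 μm = 0.000101 m
357 μm = 0.000357 m

101 μm < 357 μm < 515 μm < 340 mm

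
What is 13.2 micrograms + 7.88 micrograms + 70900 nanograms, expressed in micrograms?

91.98 micrograms

In micrograms:
  13.2 micrograms → 13.2
  7.88 micrograms → 7.88
  70900 nanograms = 70900 × 10^-3 micrograms = 70.9
Sum: 13.2 + 7.88 + 70.9 = 91.98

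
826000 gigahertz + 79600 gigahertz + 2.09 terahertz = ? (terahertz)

In terahertz:
  826000 gigahertz = 826000 × 10^-3 terahertz = 826
  79600 gigahertz = 79600 × 10^-3 terahertz = 79.6
  2.09 terahertz → 2.09
Sum: 826 + 79.6 + 2.09 = 907.69

907.69 terahertz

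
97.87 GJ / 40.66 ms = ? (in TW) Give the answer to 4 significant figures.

2.407 TW

(97.87 × 10^9) / (40.66 × 10^-3) = 2.40703 × 10^12 W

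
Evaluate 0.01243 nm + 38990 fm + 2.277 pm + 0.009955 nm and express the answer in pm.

63.652 pm

In pm:
  0.01243 nm = 0.01243 × 10³ pm = 12.43
  38990 fm = 38990 × 10⁻³ pm = 38.99
  2.277 pm → 2.277
  0.009955 nm = 0.009955 × 10³ pm = 9.955
Sum: 12.43 + 38.99 + 2.277 + 9.955 = 63.652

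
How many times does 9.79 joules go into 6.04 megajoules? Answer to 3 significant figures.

(6.04 × 10^6) / (9.79) = 0.617 × 10^6

617000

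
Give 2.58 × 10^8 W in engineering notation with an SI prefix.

258 MW

= 258 × 10^6 W; 10^6 is mega.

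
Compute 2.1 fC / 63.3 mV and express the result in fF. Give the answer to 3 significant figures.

(2.1 × 10^-15) / (63.3 × 10^-3) = 0.033175 × 10^-12 F

33.2 fF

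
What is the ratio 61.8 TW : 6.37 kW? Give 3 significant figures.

(61.8e12) / (6.37e3) = 9.702e9

9700000000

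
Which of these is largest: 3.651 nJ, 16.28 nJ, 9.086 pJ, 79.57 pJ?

3.651 nJ = 0.000000003651 J
16.28 nJ = 0.00000001628 J
9.086 pJ = 0.000000000009086 J
79.57 pJ = 0.00000000007957 J

16.28 nJ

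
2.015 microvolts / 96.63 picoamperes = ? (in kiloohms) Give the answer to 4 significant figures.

(2.015e-6) / (96.63e-12) = 0.0208527e6 Ω

20.85 kiloohms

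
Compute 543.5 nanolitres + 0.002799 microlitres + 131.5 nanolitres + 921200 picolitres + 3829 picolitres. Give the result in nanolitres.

In nanolitres:
  543.5 nanolitres → 543.5
  0.002799 microlitres = 0.002799e3 nanolitres = 2.799
  131.5 nanolitres → 131.5
  921200 picolitres = 921200e-3 nanolitres = 921.2
  3829 picolitres = 3829e-3 nanolitres = 3.829
Sum: 543.5 + 2.799 + 131.5 + 921.2 + 3.829 = 1602.828

1602.828 nanolitres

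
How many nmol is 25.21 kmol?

kilo = 10^3, nano = 10^-9; factor is 10^12.
25.21 × 10^12 = 25210000000000

25210000000000 nmol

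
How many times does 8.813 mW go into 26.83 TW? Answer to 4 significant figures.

3044000000000000

(26.83e12) / (8.813e-3) = 3.0444e15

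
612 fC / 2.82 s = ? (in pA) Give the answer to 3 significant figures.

0.217 pA

(612 × 10⁻¹⁵) / (2.82) = 217.02 × 10⁻¹⁵ A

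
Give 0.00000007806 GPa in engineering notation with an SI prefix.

78.06 Pa

= 78.06 Pa; mantissa already in [1, 1000).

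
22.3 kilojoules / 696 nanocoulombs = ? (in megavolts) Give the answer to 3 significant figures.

32000 megavolts

(22.3 × 10³) / (696 × 10⁻⁹) = 0.03204 × 10¹² V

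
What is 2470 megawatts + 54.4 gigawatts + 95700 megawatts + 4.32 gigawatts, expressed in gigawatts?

In gigawatts:
  2470 megawatts = 2470 × 10⁻³ gigawatts = 2.47
  54.4 gigawatts → 54.4
  95700 megawatts = 95700 × 10⁻³ gigawatts = 95.7
  4.32 gigawatts → 4.32
Sum: 2.47 + 54.4 + 95.7 + 4.32 = 156.89

156.89 gigawatts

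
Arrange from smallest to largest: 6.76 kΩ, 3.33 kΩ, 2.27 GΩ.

6.76 kΩ = 6760 Ω
3.33 kΩ = 3330 Ω
2.27 GΩ = 2270000000 Ω

3.33 kΩ < 6.76 kΩ < 2.27 GΩ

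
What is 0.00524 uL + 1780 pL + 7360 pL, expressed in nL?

In nL:
  0.00524 uL = 0.00524 × 10^3 nL = 5.24
  1780 pL = 1780 × 10^-3 nL = 1.78
  7360 pL = 7360 × 10^-3 nL = 7.36
Sum: 5.24 + 1.78 + 7.36 = 14.38

14.38 nL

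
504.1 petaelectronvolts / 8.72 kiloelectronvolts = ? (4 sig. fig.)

57810000000000

(504.1 × 10¹⁵) / (8.72 × 10³) = 57.81 × 10¹²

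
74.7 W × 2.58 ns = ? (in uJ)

74.7 × 2.58 × 10⁻⁹ = 192.726 × 10⁻⁹ J

0.192726 uJ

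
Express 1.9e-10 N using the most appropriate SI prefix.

= 190e-12 N; 1e-12 is pico.

190 pN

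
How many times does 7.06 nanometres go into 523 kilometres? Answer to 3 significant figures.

(523 × 10^3) / (7.06 × 10^-9) = 74.08 × 10^12

74100000000000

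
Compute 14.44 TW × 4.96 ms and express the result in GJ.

14.44e12 × 4.96e-3 = 71.6224e9 J

71.6224 GJ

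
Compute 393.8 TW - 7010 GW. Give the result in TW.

In TW:
  393.8 TW → 393.8
  7010 GW = 7010 × 10^-3 TW = 7.01
Difference: 393.8 - 7.01 = 386.79

386.79 TW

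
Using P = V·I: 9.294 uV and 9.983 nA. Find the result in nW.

0.000092782002 nW

9.294 × 10^-6 × 9.983 × 10^-9 = 92.782002 × 10^-15 W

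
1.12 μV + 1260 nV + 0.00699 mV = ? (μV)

In μV:
  1.12 μV → 1.12
  1260 nV = 1260 × 10^-3 μV = 1.26
  0.00699 mV = 0.00699 × 10^3 μV = 6.99
Sum: 1.12 + 1.26 + 6.99 = 9.37

9.37 μV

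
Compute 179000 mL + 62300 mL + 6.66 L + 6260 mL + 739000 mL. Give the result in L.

In L:
  179000 mL = 179000e-3 L = 179
  62300 mL = 62300e-3 L = 62.3
  6.66 L → 6.66
  6260 mL = 6260e-3 L = 6.26
  739000 mL = 739000e-3 L = 739
Sum: 179 + 62.3 + 6.66 + 6.26 + 739 = 993.22

993.22 L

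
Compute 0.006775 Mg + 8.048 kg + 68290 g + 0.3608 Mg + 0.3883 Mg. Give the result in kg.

832.213 kg

In kg:
  0.006775 Mg = 0.006775e3 kg = 6.775
  8.048 kg → 8.048
  68290 g = 68290e-3 kg = 68.29
  0.3608 Mg = 0.3608e3 kg = 360.8
  0.3883 Mg = 0.3883e3 kg = 388.3
Sum: 6.775 + 8.048 + 68.29 + 360.8 + 388.3 = 832.213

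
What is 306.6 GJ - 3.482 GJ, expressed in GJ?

303.118 GJ

In GJ:
  306.6 GJ → 306.6
  3.482 GJ → 3.482
Difference: 306.6 - 3.482 = 303.118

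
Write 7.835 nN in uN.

0.007835 uN

nano = 10^-9, micro = 10^-6; factor is 10^-3.
7.835 × 10^-3 = 0.007835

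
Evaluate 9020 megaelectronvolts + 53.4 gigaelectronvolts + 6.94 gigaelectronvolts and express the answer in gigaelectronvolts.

In gigaelectronvolts:
  9020 megaelectronvolts = 9020 × 10^-3 gigaelectronvolts = 9.02
  53.4 gigaelectronvolts → 53.4
  6.94 gigaelectronvolts → 6.94
Sum: 9.02 + 53.4 + 6.94 = 69.36

69.36 gigaelectronvolts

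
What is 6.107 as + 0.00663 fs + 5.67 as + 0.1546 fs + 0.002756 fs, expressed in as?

175.763 as

In as:
  6.107 as → 6.107
  0.00663 fs = 0.00663e3 as = 6.63
  5.67 as → 5.67
  0.1546 fs = 0.1546e3 as = 154.6
  0.002756 fs = 0.002756e3 as = 2.756
Sum: 6.107 + 6.63 + 5.67 + 154.6 + 2.756 = 175.763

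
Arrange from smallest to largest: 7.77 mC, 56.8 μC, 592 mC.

7.77 mC = 0.00777 C
56.8 μC = 0.0000568 C
592 mC = 0.592 C

56.8 μC < 7.77 mC < 592 mC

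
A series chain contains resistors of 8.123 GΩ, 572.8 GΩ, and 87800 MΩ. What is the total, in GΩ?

In GΩ:
  8.123 GΩ → 8.123
  572.8 GΩ → 572.8
  87800 MΩ = 87800 × 10^-3 GΩ = 87.8
Sum: 8.123 + 572.8 + 87.8 = 668.723

668.723 GΩ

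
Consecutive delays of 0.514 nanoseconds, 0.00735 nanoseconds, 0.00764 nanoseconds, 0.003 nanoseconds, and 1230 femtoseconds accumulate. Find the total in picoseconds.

533.22 picoseconds

In picoseconds:
  0.514 nanoseconds = 0.514 × 10³ picoseconds = 514
  0.00735 nanoseconds = 0.00735 × 10³ picoseconds = 7.35
  0.00764 nanoseconds = 0.00764 × 10³ picoseconds = 7.64
  0.003 nanoseconds = 0.003 × 10³ picoseconds = 3
  1230 femtoseconds = 1230 × 10⁻³ picoseconds = 1.23
Sum: 514 + 7.35 + 7.64 + 3 + 1.23 = 533.22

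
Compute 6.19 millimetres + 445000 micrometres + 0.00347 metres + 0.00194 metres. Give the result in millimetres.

456.6 millimetres

In millimetres:
  6.19 millimetres → 6.19
  445000 micrometres = 445000 × 10⁻³ millimetres = 445
  0.00347 metres = 0.00347 × 10³ millimetres = 3.47
  0.00194 metres = 0.00194 × 10³ millimetres = 1.94
Sum: 6.19 + 445 + 3.47 + 1.94 = 456.6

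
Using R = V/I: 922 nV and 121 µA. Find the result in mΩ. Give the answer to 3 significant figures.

(922 × 10^-9) / (121 × 10^-6) = 7.6198 × 10^-3 Ω

7.62 mΩ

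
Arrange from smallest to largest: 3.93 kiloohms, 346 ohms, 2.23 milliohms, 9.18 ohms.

3.93 kiloohms = 3930 ohms
346 ohms = 346 ohms
2.23 milliohms = 0.00223 ohms
9.18 ohms = 9.18 ohms

2.23 milliohms < 9.18 ohms < 346 ohms < 3.93 kiloohms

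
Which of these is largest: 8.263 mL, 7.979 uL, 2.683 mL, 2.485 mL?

8.263 mL

8.263 mL = 0.008263 L
7.979 uL = 0.000007979 L
2.683 mL = 0.002683 L
2.485 mL = 0.002485 L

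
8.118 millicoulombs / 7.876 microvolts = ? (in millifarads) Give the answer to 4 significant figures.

(8.118e-3) / (7.876e-6) = 1.03073e3 F

1031000 millifarads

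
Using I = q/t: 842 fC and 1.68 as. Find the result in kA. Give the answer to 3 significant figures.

(842 × 10⁻¹⁵) / (1.68 × 10⁻¹⁸) = 501.19 × 10³ A

501 kA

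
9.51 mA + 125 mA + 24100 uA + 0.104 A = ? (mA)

262.61 mA

In mA:
  9.51 mA → 9.51
  125 mA → 125
  24100 uA = 24100 × 10⁻³ mA = 24.1
  0.104 A = 0.104 × 10³ mA = 104
Sum: 9.51 + 125 + 24.1 + 104 = 262.61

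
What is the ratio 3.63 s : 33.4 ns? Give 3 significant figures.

(3.63) / (33.4 × 10⁻⁹) = 0.1087 × 10⁹

109000000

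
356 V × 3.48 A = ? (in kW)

1.23888 kW

356 × 3.48 = 1238.88 W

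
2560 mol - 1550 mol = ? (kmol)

In kmol:
  2560 mol = 2560e-3 kmol = 2.56
  1550 mol = 1550e-3 kmol = 1.55
Difference: 2.56 - 1.55 = 1.01

1.01 kmol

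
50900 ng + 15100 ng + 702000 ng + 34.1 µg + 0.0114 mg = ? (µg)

In µg:
  50900 ng = 50900 × 10⁻³ µg = 50.9
  15100 ng = 15100 × 10⁻³ µg = 15.1
  702000 ng = 702000 × 10⁻³ µg = 702
  34.1 µg → 34.1
  0.0114 mg = 0.0114 × 10³ µg = 11.4
Sum: 50.9 + 15.1 + 702 + 34.1 + 11.4 = 813.5

813.5 µg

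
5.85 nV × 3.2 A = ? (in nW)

5.85e-9 × 3.2 = 18.72e-9 W

18.72 nW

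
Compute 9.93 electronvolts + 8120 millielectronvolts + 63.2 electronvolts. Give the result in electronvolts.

In electronvolts:
  9.93 electronvolts → 9.93
  8120 millielectronvolts = 8120 × 10⁻³ electronvolts = 8.12
  63.2 electronvolts → 63.2
Sum: 9.93 + 8.12 + 63.2 = 81.25

81.25 electronvolts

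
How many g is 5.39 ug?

0.00000539 g

micro = 10^-6, (no prefix) = 10^0; factor is 10^-6.
5.39 × 10^-6 = 0.00000539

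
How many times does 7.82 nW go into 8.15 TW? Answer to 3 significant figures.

(8.15e12) / (7.82e-9) = 1.042e21

1040000000000000000000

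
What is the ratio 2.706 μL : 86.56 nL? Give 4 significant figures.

31.26

(2.706 × 10⁻⁶) / (86.56 × 10⁻⁹) = 0.031262 × 10³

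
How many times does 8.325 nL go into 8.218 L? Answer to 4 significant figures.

(8.218) / (8.325e-9) = 0.98715e9

987100000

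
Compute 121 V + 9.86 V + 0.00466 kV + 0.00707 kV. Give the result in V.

142.59 V

In V:
  121 V → 121
  9.86 V → 9.86
  0.00466 kV = 0.00466 × 10³ V = 4.66
  0.00707 kV = 0.00707 × 10³ V = 7.07
Sum: 121 + 9.86 + 4.66 + 7.07 = 142.59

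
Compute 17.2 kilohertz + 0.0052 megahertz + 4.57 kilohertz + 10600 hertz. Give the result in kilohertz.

In kilohertz:
  17.2 kilohertz → 17.2
  0.0052 megahertz = 0.0052 × 10³ kilohertz = 5.2
  4.57 kilohertz → 4.57
  10600 hertz = 10600 × 10⁻³ kilohertz = 10.6
Sum: 17.2 + 5.2 + 4.57 + 10.6 = 37.57

37.57 kilohertz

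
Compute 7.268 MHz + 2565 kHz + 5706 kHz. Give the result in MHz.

In MHz:
  7.268 MHz → 7.268
  2565 kHz = 2565 × 10⁻³ MHz = 2.565
  5706 kHz = 5706 × 10⁻³ MHz = 5.706
Sum: 7.268 + 2.565 + 5.706 = 15.539

15.539 MHz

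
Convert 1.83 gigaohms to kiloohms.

1830000 kiloohms

giga = 1e9, kilo = 1e3; factor is 1e6.
1.83 × 1e6 = 1830000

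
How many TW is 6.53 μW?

micro = 1e-6, tera = 1e12; factor is 1e-18.
6.53 × 1e-18 = 0.00000000000000000653

0.00000000000000000653 TW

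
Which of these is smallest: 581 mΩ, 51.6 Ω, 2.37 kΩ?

581 mΩ = 0.581 Ω
51.6 Ω = 51.6 Ω
2.37 kΩ = 2370 Ω

581 mΩ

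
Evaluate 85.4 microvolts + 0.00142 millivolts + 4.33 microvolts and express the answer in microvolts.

In microvolts:
  85.4 microvolts → 85.4
  0.00142 millivolts = 0.00142 × 10^3 microvolts = 1.42
  4.33 microvolts → 4.33
Sum: 85.4 + 1.42 + 4.33 = 91.15

91.15 microvolts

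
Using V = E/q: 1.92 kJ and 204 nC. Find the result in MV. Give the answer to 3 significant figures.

9410 MV

(1.92 × 10³) / (204 × 10⁻⁹) = 0.0094118 × 10¹² V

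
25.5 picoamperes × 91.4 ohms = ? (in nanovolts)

25.5e-12 × 91.4 = 2330.7e-12 V

2.3307 nanovolts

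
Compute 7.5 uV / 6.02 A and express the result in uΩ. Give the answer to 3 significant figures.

1.25 uΩ

(7.5 × 10⁻⁶) / (6.02) = 1.2458 × 10⁻⁶ Ω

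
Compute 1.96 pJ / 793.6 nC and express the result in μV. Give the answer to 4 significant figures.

2.470 μV

(1.96 × 10⁻¹²) / (793.6 × 10⁻⁹) = 0.00246976 × 10⁻³ V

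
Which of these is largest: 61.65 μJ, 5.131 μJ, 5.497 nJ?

61.65 μJ = 0.00006165 J
5.131 μJ = 0.000005131 J
5.497 nJ = 0.000000005497 J

61.65 μJ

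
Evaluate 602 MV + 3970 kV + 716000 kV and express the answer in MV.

1321.97 MV

In MV:
  602 MV → 602
  3970 kV = 3970 × 10^-3 MV = 3.97
  716000 kV = 716000 × 10^-3 MV = 716
Sum: 602 + 3.97 + 716 = 1321.97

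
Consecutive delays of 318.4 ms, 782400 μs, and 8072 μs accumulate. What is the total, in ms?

In ms:
  318.4 ms → 318.4
  782400 μs = 782400 × 10^-3 ms = 782.4
  8072 μs = 8072 × 10^-3 ms = 8.072
Sum: 318.4 + 782.4 + 8.072 = 1108.872

1108.872 ms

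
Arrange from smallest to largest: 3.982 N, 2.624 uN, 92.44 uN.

3.982 N = 3.982 N
2.624 uN = 0.000002624 N
92.44 uN = 0.00009244 N

2.624 uN < 92.44 uN < 3.982 N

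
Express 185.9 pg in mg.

pico = 1e-12, milli = 1e-3; factor is 1e-9.
185.9 × 1e-9 = 0.0000001859

0.0000001859 mg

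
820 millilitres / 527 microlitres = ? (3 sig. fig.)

(820 × 10^-3) / (527 × 10^-6) = 1.556 × 10^3

1560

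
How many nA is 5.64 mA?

milli = 10^-3, nano = 10^-9; factor is 10^6.
5.64 × 10^6 = 5640000

5640000 nA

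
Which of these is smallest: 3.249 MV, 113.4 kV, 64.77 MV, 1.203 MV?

113.4 kV

3.249 MV = 3249000 V
113.4 kV = 113400 V
64.77 MV = 64770000 V
1.203 MV = 1203000 V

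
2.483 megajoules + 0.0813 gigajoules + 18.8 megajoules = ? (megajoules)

102.583 megajoules

In megajoules:
  2.483 megajoules → 2.483
  0.0813 gigajoules = 0.0813 × 10³ megajoules = 81.3
  18.8 megajoules → 18.8
Sum: 2.483 + 81.3 + 18.8 = 102.583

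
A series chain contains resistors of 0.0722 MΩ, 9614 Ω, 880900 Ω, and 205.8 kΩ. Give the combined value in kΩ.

1168.514 kΩ

In kΩ:
  0.0722 MΩ = 0.0722 × 10³ kΩ = 72.2
  9614 Ω = 9614 × 10⁻³ kΩ = 9.614
  880900 Ω = 880900 × 10⁻³ kΩ = 880.9
  205.8 kΩ → 205.8
Sum: 72.2 + 9.614 + 880.9 + 205.8 = 1168.514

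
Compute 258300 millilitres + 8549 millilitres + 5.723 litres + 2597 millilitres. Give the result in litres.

275.169 litres

In litres:
  258300 millilitres = 258300 × 10⁻³ litres = 258.3
  8549 millilitres = 8549 × 10⁻³ litres = 8.549
  5.723 litres → 5.723
  2597 millilitres = 2597 × 10⁻³ litres = 2.597
Sum: 258.3 + 8.549 + 5.723 + 2.597 = 275.169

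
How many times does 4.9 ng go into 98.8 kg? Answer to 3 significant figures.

(98.8 × 10^3) / (4.9 × 10^-9) = 20.16 × 10^12

20200000000000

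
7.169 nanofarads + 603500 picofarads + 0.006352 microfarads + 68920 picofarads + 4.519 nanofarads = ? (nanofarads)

690.46 nanofarads

In nanofarads:
  7.169 nanofarads → 7.169
  603500 picofarads = 603500e-3 nanofarads = 603.5
  0.006352 microfarads = 0.006352e3 nanofarads = 6.352
  68920 picofarads = 68920e-3 nanofarads = 68.92
  4.519 nanofarads → 4.519
Sum: 7.169 + 603.5 + 6.352 + 68.92 + 4.519 = 690.46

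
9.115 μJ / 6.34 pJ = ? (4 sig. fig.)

1438000

(9.115e-6) / (6.34e-12) = 1.4377e6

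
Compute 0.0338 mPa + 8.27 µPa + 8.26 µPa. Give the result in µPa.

In µPa:
  0.0338 mPa = 0.0338 × 10^3 µPa = 33.8
  8.27 µPa → 8.27
  8.26 µPa → 8.26
Sum: 33.8 + 8.27 + 8.26 = 50.33

50.33 µPa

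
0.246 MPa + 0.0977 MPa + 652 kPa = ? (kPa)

In kPa:
  0.246 MPa = 0.246e3 kPa = 246
  0.0977 MPa = 0.0977e3 kPa = 97.7
  652 kPa → 652
Sum: 246 + 97.7 + 652 = 995.7

995.7 kPa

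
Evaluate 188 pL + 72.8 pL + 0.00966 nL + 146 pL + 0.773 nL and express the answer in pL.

In pL:
  188 pL → 188
  72.8 pL → 72.8
  0.00966 nL = 0.00966e3 pL = 9.66
  146 pL → 146
  0.773 nL = 0.773e3 pL = 773
Sum: 188 + 72.8 + 9.66 + 146 + 773 = 1189.46

1189.46 pL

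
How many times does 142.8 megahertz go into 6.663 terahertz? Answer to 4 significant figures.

46660

(6.663e12) / (142.8e6) = 0.04666e6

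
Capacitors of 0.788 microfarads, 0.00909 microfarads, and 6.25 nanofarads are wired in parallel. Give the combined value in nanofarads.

In nanofarads:
  0.788 microfarads = 0.788 × 10^3 nanofarads = 788
  0.00909 microfarads = 0.00909 × 10^3 nanofarads = 9.09
  6.25 nanofarads → 6.25
Sum: 788 + 9.09 + 6.25 = 803.34

803.34 nanofarads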